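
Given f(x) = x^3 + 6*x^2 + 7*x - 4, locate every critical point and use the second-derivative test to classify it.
f'(x) = 3*x^2 + 12*x + 7

Solve f'(x) = 0:
  3*x^2 + 12*x + 7 = 0 has no rational roots; quadratic formula: x = (-12 ± √60)/6.
  ⇒ x = -2 - sqrt(15)/3 ≈ -3.2910, -2 + sqrt(15)/3 ≈ -0.7090

f''(x) = 6*x + 12
Second-derivative test at each critical point:
  f''(-3.2910) = -7.7460 < 0 → local maximum
  f''(-0.7090) = 7.7460 > 0 → local minimum

Critical points: x = -2 - sqrt(15)/3 ≈ -3.2910 (local maximum); x = -2 + sqrt(15)/3 ≈ -0.7090 (local minimum)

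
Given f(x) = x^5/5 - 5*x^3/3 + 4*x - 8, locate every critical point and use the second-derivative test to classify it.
f'(x) = x^4 - 5*x^2 + 4

Solve f'(x) = 0:
  Factor: x^4 - 5*x^2 + 4 = (x - 2)*(x - 1)*(x + 1)*(x + 2) = 0.
  ⇒ x = -2, -1, 1, 2

f''(x) = 4*x^3 - 10*x
Second-derivative test at each critical point:
  f''(-2) = -12 < 0 → local maximum
  f''(-1) = 6 > 0 → local minimum
  f''(1) = -6 < 0 → local maximum
  f''(2) = 12 > 0 → local minimum

Critical points: x = -2 (local maximum); x = -1 (local minimum); x = 1 (local maximum); x = 2 (local minimum)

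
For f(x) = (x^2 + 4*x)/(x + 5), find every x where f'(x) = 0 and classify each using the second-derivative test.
f'(x) = (x^2 + 10*x + 20)/(x^2 + 10*x + 25)

Solve f'(x) = 0:
  f'(x) = (x^2 + 10*x + 20)/(x + 5)^2; the denominator is positive wherever f is defined, so f'(x) = 0 ⇔ x^2 + 10*x + 20 = 0.
  x^2 + 10*x + 20 = 0 has no rational roots; quadratic formula: x = (-10 ± √20)/2.
  ⇒ x = -5 - sqrt(5) ≈ -7.2361, -5 + sqrt(5) ≈ -2.7639

f''(x) = 10/(x^3 + 15*x^2 + 75*x + 125)
Second-derivative test at each critical point:
  f''(-7.2361) = -0.8944 < 0 → local maximum
  f''(-2.7639) = 0.8944 > 0 → local minimum

Critical points: x = -5 - sqrt(5) ≈ -7.2361 (local maximum); x = -5 + sqrt(5) ≈ -2.7639 (local minimum)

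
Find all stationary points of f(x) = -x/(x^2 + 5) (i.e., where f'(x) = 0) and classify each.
f'(x) = (x^2 - 5)/(x^2 + 5)^2

Solve f'(x) = 0:
  f'(x) = (x^2 - 5)/(x^2 + 5)^2; the denominator is positive wherever f is defined, so f'(x) = 0 ⇔ x^2 - 5 = 0.
  x^2 - 5 = 0 has no rational roots; quadratic formula: x = (0 ± √20)/2.
  ⇒ x = -sqrt(5) ≈ -2.2361, sqrt(5) ≈ 2.2361

f''(x) = 2*x*(15 - x^2)/(x^2 + 5)^3
Second-derivative test at each critical point:
  f''(-2.2361) = -0.0447 < 0 → local maximum
  f''(2.2361) = 0.0447 > 0 → local minimum

Critical points: x = -sqrt(5) ≈ -2.2361 (local maximum); x = sqrt(5) ≈ 2.2361 (local minimum)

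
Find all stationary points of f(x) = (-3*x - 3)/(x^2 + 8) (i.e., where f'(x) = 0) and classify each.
f'(x) = 3*(-x^2 + 2*x*(x + 1) - 8)/(x^2 + 8)^2

Solve f'(x) = 0:
  f'(x) = 3*(x - 2)*(x + 4)/(x^2 + 8)^2; the denominator is positive wherever f is defined, so f'(x) = 0 ⇔ 3*x^2 + 6*x - 24 = 0.
  Factor: 3*x^2 + 6*x - 24 = 3*(x - 2)*(x + 4) = 0.
  ⇒ x = -4, 2

f''(x) = 6*(-4*x^2*(x + 1) + (3*x + 1)*(x^2 + 8))/(x^2 + 8)^3
Second-derivative test at each critical point:
  f''(-4) = -1/32 < 0 → local maximum
  f''(2) = 1/8 > 0 → local minimum

Critical points: x = -4 (local maximum); x = 2 (local minimum)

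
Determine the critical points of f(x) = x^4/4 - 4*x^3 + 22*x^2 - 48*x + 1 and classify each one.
f'(x) = x^3 - 12*x^2 + 44*x - 48

Solve f'(x) = 0:
  Factor: x^3 - 12*x^2 + 44*x - 48 = (x - 6)*(x - 4)*(x - 2) = 0.
  ⇒ x = 2, 4, 6

f''(x) = 3*x^2 - 24*x + 44
Second-derivative test at each critical point:
  f''(2) = 8 > 0 → local minimum
  f''(4) = -4 < 0 → local maximum
  f''(6) = 8 > 0 → local minimum

Critical points: x = 2 (local minimum); x = 4 (local maximum); x = 6 (local minimum)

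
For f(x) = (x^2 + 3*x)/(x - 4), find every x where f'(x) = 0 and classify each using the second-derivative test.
f'(x) = (x^2 - 8*x - 12)/(x^2 - 8*x + 16)

Solve f'(x) = 0:
  f'(x) = (x^2 - 8*x - 12)/(x - 4)^2; the denominator is positive wherever f is defined, so f'(x) = 0 ⇔ x^2 - 8*x - 12 = 0.
  x^2 - 8*x - 12 = 0 has no rational roots; quadratic formula: x = (8 ± √112)/2.
  ⇒ x = 4 - 2*sqrt(7) ≈ -1.2915, 4 + 2*sqrt(7) ≈ 9.2915

f''(x) = 56/(x^3 - 12*x^2 + 48*x - 64)
Second-derivative test at each critical point:
  f''(-1.2915) = -0.3780 < 0 → local maximum
  f''(9.2915) = 0.3780 > 0 → local minimum

Critical points: x = 4 - 2*sqrt(7) ≈ -1.2915 (local maximum); x = 4 + 2*sqrt(7) ≈ 9.2915 (local minimum)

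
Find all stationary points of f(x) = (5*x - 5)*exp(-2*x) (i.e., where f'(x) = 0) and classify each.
f'(x) = 5*(3 - 2*x)*exp(-2*x)

Solve f'(x) = 0:
  f'(x) = (15 - 10*x)·exp(-2*x) and exp(-2*x) > 0 for every x, so f'(x) = 0 ⇔ 15 - 10*x = 0.
  Factor: 15 - 10*x = -5*(2*x - 3) = 0.
  ⇒ x = 3/2

f''(x) = 20*(x - 2)*exp(-2*x)
Second-derivative test at each critical point:
  f''(3/2) = -0.4979 < 0 → local maximum

Critical points: x = 3/2 (local maximum)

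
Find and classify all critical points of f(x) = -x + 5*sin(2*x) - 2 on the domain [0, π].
f'(x) = 10*cos(2*x) - 1

Solve f'(x) = 0 on [0, π]:
  f'(x) = 0 ⇔ cos(2*x) = 1/10, i.e. 2*x = ±arccos(1/10) + 2nπ; keep the solutions lying in [0, π].
  ⇒ x = acos(1/10)/2 ≈ 0.7353, pi - acos(1/10)/2 ≈ 2.4063

f''(x) = -20*sin(2*x)
Second-derivative test at each critical point:
  f''(0.7353) = -19.8997 < 0 → local maximum
  f''(2.4063) = 19.8997 > 0 → local minimum

Critical points: x = acos(1/10)/2 ≈ 0.7353 (local maximum); x = pi - acos(1/10)/2 ≈ 2.4063 (local minimum)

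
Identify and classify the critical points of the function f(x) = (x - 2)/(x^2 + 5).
f'(x) = (x^2 - 2*x*(x - 2) + 5)/(x^2 + 5)^2

Solve f'(x) = 0:
  f'(x) = -(x - 5)*(x + 1)/(x^2 + 5)^2; the denominator is positive wherever f is defined, so f'(x) = 0 ⇔ -x^2 + 4*x + 5 = 0.
  Factor: -x^2 + 4*x + 5 = -(x - 5)*(x + 1) = 0.
  ⇒ x = -1, 5

f''(x) = 2*(4*x^2*(x - 2) + (2 - 3*x)*(x^2 + 5))/(x^2 + 5)^3
Second-derivative test at each critical point:
  f''(-1) = 1/6 > 0 → local minimum
  f''(5) = -1/150 < 0 → local maximum

Critical points: x = -1 (local minimum); x = 5 (local maximum)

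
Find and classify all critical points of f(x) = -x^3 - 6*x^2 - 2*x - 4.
f'(x) = -3*x^2 - 12*x - 2

Solve f'(x) = 0:
  3*x^2 + 12*x + 2 = 0 has no rational roots; quadratic formula: x = (-12 ± √120)/6.
  ⇒ x = -2 - sqrt(30)/3 ≈ -3.8257, -2 + sqrt(30)/3 ≈ -0.1743

f''(x) = -6*x - 12
Second-derivative test at each critical point:
  f''(-3.8257) = 10.9545 > 0 → local minimum
  f''(-0.1743) = -10.9545 < 0 → local maximum

Critical points: x = -2 - sqrt(30)/3 ≈ -3.8257 (local minimum); x = -2 + sqrt(30)/3 ≈ -0.1743 (local maximum)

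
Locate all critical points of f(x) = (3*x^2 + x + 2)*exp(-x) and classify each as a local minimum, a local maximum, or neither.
f'(x) = (-3*x^2 + 5*x - 1)*exp(-x)

Solve f'(x) = 0:
  f'(x) = (-3*x^2 + 5*x - 1)·exp(-x) and exp(-x) > 0 for every x, so f'(x) = 0 ⇔ -3*x^2 + 5*x - 1 = 0.
  3*x^2 - 5*x + 1 = 0 has no rational roots; quadratic formula: x = (5 ± √13)/6.
  ⇒ x = 5/6 - sqrt(13)/6 ≈ 0.2324, sqrt(13)/6 + 5/6 ≈ 1.4343

f''(x) = (3*x^2 - 11*x + 6)*exp(-x)
Second-derivative test at each critical point:
  f''(0.2324) = 2.8578 > 0 → local minimum
  f''(1.4343) = -0.8592 < 0 → local maximum

Critical points: x = 5/6 - sqrt(13)/6 ≈ 0.2324 (local minimum); x = sqrt(13)/6 + 5/6 ≈ 1.4343 (local maximum)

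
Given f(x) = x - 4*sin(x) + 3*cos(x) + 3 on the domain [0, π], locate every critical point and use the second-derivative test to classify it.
f'(x) = -3*sin(x) - 4*cos(x) + 1

Solve f'(x) = 0 on [0, π]:
  f'(x) = 0 ⇔ -3*sin(x) - 4*cos(x) = -1. Write the left side as R·cos(x + φ) with R = √((-4)² + 3²) = 5, cos φ = -4/5, sin φ = 3/5; then cos(x + φ) = -1/5. Solve for x and keep the solutions lying in [0, π].
  ⇒ x = atan((3 + 8*sqrt(6))/(4 - 6*sqrt(6))) + pi ≈ 2.0129

f''(x) = 4*sin(x) - 3*cos(x)
Second-derivative test at each critical point:
  f''(2.0129) = 4.8990 > 0 → local minimum

Critical points: x = atan((3 + 8*sqrt(6))/(4 - 6*sqrt(6))) + pi ≈ 2.0129 (local minimum)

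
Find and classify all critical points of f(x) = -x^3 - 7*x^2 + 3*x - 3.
f'(x) = -3*x^2 - 14*x + 3

Solve f'(x) = 0:
  3*x^2 + 14*x - 3 = 0 has no rational roots; quadratic formula: x = (-14 ± √232)/6.
  ⇒ x = -sqrt(58)/3 - 7/3 ≈ -4.8719, -7/3 + sqrt(58)/3 ≈ 0.2053

f''(x) = -6*x - 14
Second-derivative test at each critical point:
  f''(-4.8719) = 15.2315 > 0 → local minimum
  f''(0.2053) = -15.2315 < 0 → local maximum

Critical points: x = -sqrt(58)/3 - 7/3 ≈ -4.8719 (local minimum); x = -7/3 + sqrt(58)/3 ≈ 0.2053 (local maximum)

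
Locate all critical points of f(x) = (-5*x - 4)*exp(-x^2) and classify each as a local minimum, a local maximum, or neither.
f'(x) = (2*x*(5*x + 4) - 5)*exp(-x^2)

Solve f'(x) = 0:
  f'(x) = (10*x^2 + 8*x - 5)·exp(-x^2) and exp(-x^2) > 0 for every x, so f'(x) = 0 ⇔ 10*x^2 + 8*x - 5 = 0.
  10*x^2 + 8*x - 5 = 0 has no rational roots; quadratic formula: x = (-8 ± √264)/20.
  ⇒ x = -sqrt(66)/10 - 2/5 ≈ -1.2124, -2/5 + sqrt(66)/10 ≈ 0.4124

f''(x) = 2*(-10*x^3 - 8*x^2 + 15*x + 4)*exp(-x^2)
Second-derivative test at each critical point:
  f''(-1.2124) = -3.7361 < 0 → local maximum
  f''(0.4124) = 13.7069 > 0 → local minimum

Critical points: x = -sqrt(66)/10 - 2/5 ≈ -1.2124 (local maximum); x = -2/5 + sqrt(66)/10 ≈ 0.4124 (local minimum)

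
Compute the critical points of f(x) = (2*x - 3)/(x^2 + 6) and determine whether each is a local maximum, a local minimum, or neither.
f'(x) = 2*(-x^2 + 3*x + 6)/(x^4 + 12*x^2 + 36)

Solve f'(x) = 0:
  f'(x) = -2*(x^2 - 3*x - 6)/(x^2 + 6)^2; the denominator is positive wherever f is defined, so f'(x) = 0 ⇔ -2*x^2 + 6*x + 12 = 0.
  Factor: -2*x^2 + 6*x + 12 = -2*(x^2 - 3*x - 6); x^2 - 3*x - 6 = 0 has no rational roots; quadratic formula: x = (3 ± √33)/2.
  ⇒ x = 3/2 - sqrt(33)/2 ≈ -1.3723, 3/2 + sqrt(33)/2 ≈ 4.3723

f''(x) = 2*(4*x^2*(2*x - 3) + 3*(1 - 2*x)*(x^2 + 6))/(x^2 + 6)^3
Second-derivative test at each critical point:
  f''(-1.3723) = 0.1849 > 0 → local minimum
  f''(4.3723) = -0.0182 < 0 → local maximum

Critical points: x = 3/2 - sqrt(33)/2 ≈ -1.3723 (local minimum); x = 3/2 + sqrt(33)/2 ≈ 4.3723 (local maximum)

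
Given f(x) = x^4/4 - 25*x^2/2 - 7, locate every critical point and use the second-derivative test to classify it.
f'(x) = x*(x^2 - 25)

Solve f'(x) = 0:
  Factor: x^3 - 25*x = x*(x - 5)*(x + 5) = 0.
  ⇒ x = -5, 0, 5

f''(x) = 3*x^2 - 25
Second-derivative test at each critical point:
  f''(-5) = 50 > 0 → local minimum
  f''(0) = -25 < 0 → local maximum
  f''(5) = 50 > 0 → local minimum

Critical points: x = -5 (local minimum); x = 0 (local maximum); x = 5 (local minimum)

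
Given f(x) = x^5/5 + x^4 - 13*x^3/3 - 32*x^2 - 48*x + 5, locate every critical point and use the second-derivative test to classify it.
f'(x) = x^4 + 4*x^3 - 13*x^2 - 64*x - 48

Solve f'(x) = 0:
  Factor: x^4 + 4*x^3 - 13*x^2 - 64*x - 48 = (x - 4)*(x + 1)*(x + 3)*(x + 4) = 0.
  ⇒ x = -4, -3, -1, 4

f''(x) = 4*x^3 + 12*x^2 - 26*x - 64
Second-derivative test at each critical point:
  f''(-4) = -24 < 0 → local maximum
  f''(-3) = 14 > 0 → local minimum
  f''(-1) = -30 < 0 → local maximum
  f''(4) = 280 > 0 → local minimum

Critical points: x = -4 (local maximum); x = -3 (local minimum); x = -1 (local maximum); x = 4 (local minimum)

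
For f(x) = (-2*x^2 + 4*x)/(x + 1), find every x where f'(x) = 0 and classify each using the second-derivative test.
f'(x) = 2*(-x^2 - 2*x + 2)/(x^2 + 2*x + 1)

Solve f'(x) = 0:
  f'(x) = -2*(x^2 + 2*x - 2)/(x + 1)^2; the denominator is positive wherever f is defined, so f'(x) = 0 ⇔ -2*x^2 - 4*x + 4 = 0.
  Factor: -2*x^2 - 4*x + 4 = -2*(x^2 + 2*x - 2); x^2 + 2*x - 2 = 0 has no rational roots; quadratic formula: x = (-2 ± √12)/2.
  ⇒ x = -sqrt(3) - 1 ≈ -2.7321, -1 + sqrt(3) ≈ 0.7321

f''(x) = -12/(x^3 + 3*x^2 + 3*x + 1)
Second-derivative test at each critical point:
  f''(-2.7321) = 2.3094 > 0 → local minimum
  f''(0.7321) = -2.3094 < 0 → local maximum

Critical points: x = -sqrt(3) - 1 ≈ -2.7321 (local minimum); x = -1 + sqrt(3) ≈ 0.7321 (local maximum)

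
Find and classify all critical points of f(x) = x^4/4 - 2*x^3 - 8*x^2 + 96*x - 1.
f'(x) = x^3 - 6*x^2 - 16*x + 96

Solve f'(x) = 0:
  Factor: x^3 - 6*x^2 - 16*x + 96 = (x - 6)*(x - 4)*(x + 4) = 0.
  ⇒ x = -4, 4, 6

f''(x) = 3*x^2 - 12*x - 16
Second-derivative test at each critical point:
  f''(-4) = 80 > 0 → local minimum
  f''(4) = -16 < 0 → local maximum
  f''(6) = 20 > 0 → local minimum

Critical points: x = -4 (local minimum); x = 4 (local maximum); x = 6 (local minimum)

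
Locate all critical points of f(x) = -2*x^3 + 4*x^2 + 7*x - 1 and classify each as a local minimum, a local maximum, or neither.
f'(x) = -6*x^2 + 8*x + 7

Solve f'(x) = 0:
  6*x^2 - 8*x - 7 = 0 has no rational roots; quadratic formula: x = (8 ± √232)/12.
  ⇒ x = 2/3 - sqrt(58)/6 ≈ -0.6026, 2/3 + sqrt(58)/6 ≈ 1.9360

f''(x) = 8 - 12*x
Second-derivative test at each critical point:
  f''(-0.6026) = 15.2315 > 0 → local minimum
  f''(1.9360) = -15.2315 < 0 → local maximum

Critical points: x = 2/3 - sqrt(58)/6 ≈ -0.6026 (local minimum); x = 2/3 + sqrt(58)/6 ≈ 1.9360 (local maximum)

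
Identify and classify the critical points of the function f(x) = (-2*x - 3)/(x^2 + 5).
f'(x) = 2*(x^2 + 3*x - 5)/(x^4 + 10*x^2 + 25)

Solve f'(x) = 0:
  f'(x) = 2*(x^2 + 3*x - 5)/(x^2 + 5)^2; the denominator is positive wherever f is defined, so f'(x) = 0 ⇔ 2*x^2 + 6*x - 10 = 0.
  Factor: 2*x^2 + 6*x - 10 = 2*(x^2 + 3*x - 5); x^2 + 3*x - 5 = 0 has no rational roots; quadratic formula: x = (-3 ± √29)/2.
  ⇒ x = -sqrt(29)/2 - 3/2 ≈ -4.1926, -3/2 + sqrt(29)/2 ≈ 1.1926

f''(x) = 2*(-4*x^2*(2*x + 3) + 3*(2*x + 1)*(x^2 + 5))/(x^2 + 5)^3
Second-derivative test at each critical point:
  f''(-4.1926) = -0.0211 < 0 → local maximum
  f''(1.1926) = 0.2611 > 0 → local minimum

Critical points: x = -sqrt(29)/2 - 3/2 ≈ -4.1926 (local maximum); x = -3/2 + sqrt(29)/2 ≈ 1.1926 (local minimum)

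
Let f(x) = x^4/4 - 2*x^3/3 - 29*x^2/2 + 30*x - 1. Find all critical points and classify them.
f'(x) = x^3 - 2*x^2 - 29*x + 30

Solve f'(x) = 0:
  Factor: x^3 - 2*x^2 - 29*x + 30 = (x - 6)*(x - 1)*(x + 5) = 0.
  ⇒ x = -5, 1, 6

f''(x) = 3*x^2 - 4*x - 29
Second-derivative test at each critical point:
  f''(-5) = 66 > 0 → local minimum
  f''(1) = -30 < 0 → local maximum
  f''(6) = 55 > 0 → local minimum

Critical points: x = -5 (local minimum); x = 1 (local maximum); x = 6 (local minimum)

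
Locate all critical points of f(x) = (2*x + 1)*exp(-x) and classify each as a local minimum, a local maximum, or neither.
f'(x) = (1 - 2*x)*exp(-x)

Solve f'(x) = 0:
  f'(x) = (1 - 2*x)·exp(-x) and exp(-x) > 0 for every x, so f'(x) = 0 ⇔ 1 - 2*x = 0.
  1 - 2*x = 0.
  ⇒ x = 1/2

f''(x) = (2*x - 3)*exp(-x)
Second-derivative test at each critical point:
  f''(1/2) = -1.2131 < 0 → local maximum

Critical points: x = 1/2 (local maximum)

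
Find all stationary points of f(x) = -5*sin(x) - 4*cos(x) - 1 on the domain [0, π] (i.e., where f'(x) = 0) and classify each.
f'(x) = 4*sin(x) - 5*cos(x)

Solve f'(x) = 0 on [0, π]:
  f'(x) = 0 ⇔ -5*cos(x) = -4*sin(x) ⇔ tan(x) = 5/4, i.e. x = arctan(5/4) + nπ; keep the solutions lying in [0, π].
  ⇒ x = atan(5/4) ≈ 0.8961

f''(x) = 5*sin(x) + 4*cos(x)
Second-derivative test at each critical point:
  f''(0.8961) = 6.4031 > 0 → local minimum

Critical points: x = atan(5/4) ≈ 0.8961 (local minimum)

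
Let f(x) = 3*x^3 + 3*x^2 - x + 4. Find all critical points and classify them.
f'(x) = 9*x^2 + 6*x - 1

Solve f'(x) = 0:
  9*x^2 + 6*x - 1 = 0 has no rational roots; quadratic formula: x = (-6 ± √72)/18.
  ⇒ x = -sqrt(2)/3 - 1/3 ≈ -0.8047, -1/3 + sqrt(2)/3 ≈ 0.1381

f''(x) = 18*x + 6
Second-derivative test at each critical point:
  f''(-0.8047) = -8.4853 < 0 → local maximum
  f''(0.1381) = 8.4853 > 0 → local minimum

Critical points: x = -sqrt(2)/3 - 1/3 ≈ -0.8047 (local maximum); x = -1/3 + sqrt(2)/3 ≈ 0.1381 (local minimum)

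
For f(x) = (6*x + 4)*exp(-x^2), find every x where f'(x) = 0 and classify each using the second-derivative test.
f'(x) = 2*(-2*x*(3*x + 2) + 3)*exp(-x^2)

Solve f'(x) = 0:
  f'(x) = (-12*x^2 - 8*x + 6)·exp(-x^2) and exp(-x^2) > 0 for every x, so f'(x) = 0 ⇔ -12*x^2 - 8*x + 6 = 0.
  Factor: -12*x^2 - 8*x + 6 = -2*(6*x^2 + 4*x - 3); 6*x^2 + 4*x - 3 = 0 has no rational roots; quadratic formula: x = (-4 ± √88)/12.
  ⇒ x = -sqrt(22)/6 - 1/3 ≈ -1.1151, -1/3 + sqrt(22)/6 ≈ 0.4484

f''(x) = 4*(2*x^2*(3*x + 2) - 9*x - 2)*exp(-x^2)
Second-derivative test at each critical point:
  f''(-1.1151) = 5.4110 > 0 → local minimum
  f''(0.4484) = -15.3444 < 0 → local maximum

Critical points: x = -sqrt(22)/6 - 1/3 ≈ -1.1151 (local minimum); x = -1/3 + sqrt(22)/6 ≈ 0.4484 (local maximum)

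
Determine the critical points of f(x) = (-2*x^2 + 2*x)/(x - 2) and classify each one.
f'(x) = 2*(-x^2 + 4*x - 2)/(x^2 - 4*x + 4)

Solve f'(x) = 0:
  f'(x) = -2*(x^2 - 4*x + 2)/(x - 2)^2; the denominator is positive wherever f is defined, so f'(x) = 0 ⇔ -2*x^2 + 8*x - 4 = 0.
  Factor: -2*x^2 + 8*x - 4 = -2*(x^2 - 4*x + 2); x^2 - 4*x + 2 = 0 has no rational roots; quadratic formula: x = (4 ± √8)/2.
  ⇒ x = 2 - sqrt(2) ≈ 0.5858, sqrt(2) + 2 ≈ 3.4142

f''(x) = -8/(x^3 - 6*x^2 + 12*x - 8)
Second-derivative test at each critical point:
  f''(0.5858) = 2.8284 > 0 → local minimum
  f''(3.4142) = -2.8284 < 0 → local maximum

Critical points: x = 2 - sqrt(2) ≈ 0.5858 (local minimum); x = sqrt(2) + 2 ≈ 3.4142 (local maximum)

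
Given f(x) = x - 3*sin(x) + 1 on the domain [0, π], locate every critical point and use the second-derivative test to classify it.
f'(x) = 1 - 3*cos(x)

Solve f'(x) = 0 on [0, π]:
  f'(x) = 0 ⇔ cos(x) = 1/3, i.e. x = ±arccos(1/3) + 2nπ; keep the solutions lying in [0, π].
  ⇒ x = acos(1/3) ≈ 1.2310

f''(x) = 3*sin(x)
Second-derivative test at each critical point:
  f''(1.2310) = 2.8284 > 0 → local minimum

Critical points: x = acos(1/3) ≈ 1.2310 (local minimum)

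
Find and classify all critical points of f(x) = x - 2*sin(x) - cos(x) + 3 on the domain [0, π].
f'(x) = sin(x) - 2*cos(x) + 1

Solve f'(x) = 0 on [0, π]:
  f'(x) = 0 ⇔ sin(x) - 2*cos(x) = -1. Write the left side as R·cos(x + φ) with R = √((-2)² + (-1)²) = sqrt(5), cos φ = -2*sqrt(5)/5, sin φ = -sqrt(5)/5; then cos(x + φ) = -sqrt(5)/5. Solve for x and keep the solutions lying in [0, π].
  ⇒ x = atan(3/4) ≈ 0.6435

f''(x) = 2*sin(x) + cos(x)
Second-derivative test at each critical point:
  f''(0.6435) = 2 > 0 → local minimum

Critical points: x = atan(3/4) ≈ 0.6435 (local minimum)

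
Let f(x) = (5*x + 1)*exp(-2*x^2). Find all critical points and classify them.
f'(x) = (-4*x*(5*x + 1) + 5)*exp(-2*x^2)

Solve f'(x) = 0:
  f'(x) = (-20*x^2 - 4*x + 5)·exp(-2*x^2) and exp(-2*x^2) > 0 for every x, so f'(x) = 0 ⇔ -20*x^2 - 4*x + 5 = 0.
  20*x^2 + 4*x - 5 = 0 has no rational roots; quadratic formula: x = (-4 ± √416)/40.
  ⇒ x = -sqrt(26)/10 - 1/10 ≈ -0.6099, -1/10 + sqrt(26)/10 ≈ 0.4099

f''(x) = 4*(4*x^2*(5*x + 1) - 15*x - 1)*exp(-2*x^2)
Second-derivative test at each critical point:
  f''(-0.6099) = 9.6928 > 0 → local minimum
  f''(0.4099) = -14.5749 < 0 → local maximum

Critical points: x = -sqrt(26)/10 - 1/10 ≈ -0.6099 (local minimum); x = -1/10 + sqrt(26)/10 ≈ 0.4099 (local maximum)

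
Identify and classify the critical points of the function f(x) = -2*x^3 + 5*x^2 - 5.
f'(x) = 2*x*(5 - 3*x)

Solve f'(x) = 0:
  Factor: -6*x^2 + 10*x = -2*x*(3*x - 5) = 0.
  ⇒ x = 0, 5/3

f''(x) = 10 - 12*x
Second-derivative test at each critical point:
  f''(0) = 10 > 0 → local minimum
  f''(5/3) = -10 < 0 → local maximum

Critical points: x = 0 (local minimum); x = 5/3 (local maximum)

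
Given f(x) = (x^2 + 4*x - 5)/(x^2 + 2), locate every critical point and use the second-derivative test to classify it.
f'(x) = 2*(-2*x^2 + 7*x + 4)/(x^4 + 4*x^2 + 4)

Solve f'(x) = 0:
  f'(x) = -2*(x - 4)*(2*x + 1)/(x^2 + 2)^2; the denominator is positive wherever f is defined, so f'(x) = 0 ⇔ -4*x^2 + 14*x + 8 = 0.
  Factor: -4*x^2 + 14*x + 8 = -2*(x - 4)*(2*x + 1) = 0.
  ⇒ x = -1/2, 4

f''(x) = 2*(4*x^3 - 21*x^2 - 24*x + 14)/(x^6 + 6*x^4 + 12*x^2 + 8)
Second-derivative test at each critical point:
  f''(-1/2) = 32/9 > 0 → local minimum
  f''(4) = -1/18 < 0 → local maximum

Critical points: x = -1/2 (local minimum); x = 4 (local maximum)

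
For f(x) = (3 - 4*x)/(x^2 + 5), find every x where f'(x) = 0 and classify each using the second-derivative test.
f'(x) = 2*(2*x^2 - 3*x - 10)/(x^4 + 10*x^2 + 25)

Solve f'(x) = 0:
  f'(x) = 2*(2*x^2 - 3*x - 10)/(x^2 + 5)^2; the denominator is positive wherever f is defined, so f'(x) = 0 ⇔ 4*x^2 - 6*x - 20 = 0.
  Factor: 4*x^2 - 6*x - 20 = 2*(2*x^2 - 3*x - 10); 2*x^2 - 3*x - 10 = 0 has no rational roots; quadratic formula: x = (3 ± √89)/4.
  ⇒ x = 3/4 - sqrt(89)/4 ≈ -1.6085, 3/4 + sqrt(89)/4 ≈ 3.1085

f''(x) = 2*(4*x^2*(3 - 4*x) + 3*(4*x - 1)*(x^2 + 5))/(x^2 + 5)^3
Second-derivative test at each critical point:
  f''(-1.6085) = -0.3278 < 0 → local maximum
  f''(3.1085) = 0.0878 > 0 → local minimum

Critical points: x = 3/4 - sqrt(89)/4 ≈ -1.6085 (local maximum); x = 3/4 + sqrt(89)/4 ≈ 3.1085 (local minimum)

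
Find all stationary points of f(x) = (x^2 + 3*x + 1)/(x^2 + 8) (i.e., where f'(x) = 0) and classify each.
f'(x) = (-3*x^2 + 14*x + 24)/(x^4 + 16*x^2 + 64)

Solve f'(x) = 0:
  f'(x) = -(x - 6)*(3*x + 4)/(x^2 + 8)^2; the denominator is positive wherever f is defined, so f'(x) = 0 ⇔ -3*x^2 + 14*x + 24 = 0.
  Factor: -3*x^2 + 14*x + 24 = -(x - 6)*(3*x + 4) = 0.
  ⇒ x = -4/3, 6

f''(x) = 2*(3*x^3 - 21*x^2 - 72*x + 56)/(x^6 + 24*x^4 + 192*x^2 + 512)
Second-derivative test at each critical point:
  f''(-4/3) = 81/352 > 0 → local minimum
  f''(6) = -1/88 < 0 → local maximum

Critical points: x = -4/3 (local minimum); x = 6 (local maximum)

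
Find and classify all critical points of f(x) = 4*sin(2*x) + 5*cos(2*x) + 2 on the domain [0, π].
f'(x) = -10*sin(2*x) + 8*cos(2*x)

Solve f'(x) = 0 on [0, π]:
  f'(x) = 0 ⇔ 4*cos(2*x) = 5*sin(2*x) ⇔ tan(2*x) = 4/5, i.e. 2*x = arctan(4/5) + nπ; keep the solutions lying in [0, π].
  ⇒ x = atan(4/5)/2 ≈ 0.3374, atan(4/5)/2 + pi/2 ≈ 1.9082

f''(x) = -16*sin(2*x) - 20*cos(2*x)
Second-derivative test at each critical point:
  f''(0.3374) = -25.6125 < 0 → local maximum
  f''(1.9082) = 25.6125 > 0 → local minimum

Critical points: x = atan(4/5)/2 ≈ 0.3374 (local maximum); x = atan(4/5)/2 + pi/2 ≈ 1.9082 (local minimum)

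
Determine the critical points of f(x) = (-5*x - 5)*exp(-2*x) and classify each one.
f'(x) = 5*(2*x + 1)*exp(-2*x)

Solve f'(x) = 0:
  f'(x) = (10*x + 5)·exp(-2*x) and exp(-2*x) > 0 for every x, so f'(x) = 0 ⇔ 10*x + 5 = 0.
  Factor: 10*x + 5 = 5*(2*x + 1) = 0.
  ⇒ x = -1/2

f''(x) = -20*x*exp(-2*x)
Second-derivative test at each critical point:
  f''(-1/2) = 27.1828 > 0 → local minimum

Critical points: x = -1/2 (local minimum)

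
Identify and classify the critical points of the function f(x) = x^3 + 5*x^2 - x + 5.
f'(x) = 3*x^2 + 10*x - 1

Solve f'(x) = 0:
  3*x^2 + 10*x - 1 = 0 has no rational roots; quadratic formula: x = (-10 ± √112)/6.
  ⇒ x = -2*sqrt(7)/3 - 5/3 ≈ -3.4305, -5/3 + 2*sqrt(7)/3 ≈ 0.0972

f''(x) = 6*x + 10
Second-derivative test at each critical point:
  f''(-3.4305) = -10.5830 < 0 → local maximum
  f''(0.0972) = 10.5830 > 0 → local minimum

Critical points: x = -2*sqrt(7)/3 - 5/3 ≈ -3.4305 (local maximum); x = -5/3 + 2*sqrt(7)/3 ≈ 0.0972 (local minimum)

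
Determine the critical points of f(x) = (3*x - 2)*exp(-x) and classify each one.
f'(x) = (5 - 3*x)*exp(-x)

Solve f'(x) = 0:
  f'(x) = (5 - 3*x)·exp(-x) and exp(-x) > 0 for every x, so f'(x) = 0 ⇔ 5 - 3*x = 0.
  5 - 3*x = 0.
  ⇒ x = 5/3

f''(x) = (3*x - 8)*exp(-x)
Second-derivative test at each critical point:
  f''(5/3) = -0.5666 < 0 → local maximum

Critical points: x = 5/3 (local maximum)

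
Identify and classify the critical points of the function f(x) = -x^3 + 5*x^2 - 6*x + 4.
f'(x) = -3*x^2 + 10*x - 6

Solve f'(x) = 0:
  3*x^2 - 10*x + 6 = 0 has no rational roots; quadratic formula: x = (10 ± √28)/6.
  ⇒ x = 5/3 - sqrt(7)/3 ≈ 0.7847, sqrt(7)/3 + 5/3 ≈ 2.5486

f''(x) = 10 - 6*x
Second-derivative test at each critical point:
  f''(0.7847) = 5.2915 > 0 → local minimum
  f''(2.5486) = -5.2915 < 0 → local maximum

Critical points: x = 5/3 - sqrt(7)/3 ≈ 0.7847 (local minimum); x = sqrt(7)/3 + 5/3 ≈ 2.5486 (local maximum)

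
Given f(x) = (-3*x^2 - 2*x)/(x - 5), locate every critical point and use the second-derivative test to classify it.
f'(x) = (-3*x^2 + 30*x + 10)/(x^2 - 10*x + 25)

Solve f'(x) = 0:
  f'(x) = -(3*x^2 - 30*x - 10)/(x - 5)^2; the denominator is positive wherever f is defined, so f'(x) = 0 ⇔ -3*x^2 + 30*x + 10 = 0.
  3*x^2 - 30*x - 10 = 0 has no rational roots; quadratic formula: x = (30 ± √1020)/6.
  ⇒ x = 5 - sqrt(255)/3 ≈ -0.3229, 5 + sqrt(255)/3 ≈ 10.3229

f''(x) = -170/(x^3 - 15*x^2 + 75*x - 125)
Second-derivative test at each critical point:
  f''(-0.3229) = 1.1272 > 0 → local minimum
  f''(10.3229) = -1.1272 < 0 → local maximum

Critical points: x = 5 - sqrt(255)/3 ≈ -0.3229 (local minimum); x = 5 + sqrt(255)/3 ≈ 10.3229 (local maximum)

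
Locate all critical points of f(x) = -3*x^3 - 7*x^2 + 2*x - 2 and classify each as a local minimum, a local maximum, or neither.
f'(x) = -9*x^2 - 14*x + 2

Solve f'(x) = 0:
  9*x^2 + 14*x - 2 = 0 has no rational roots; quadratic formula: x = (-14 ± √268)/18.
  ⇒ x = -sqrt(67)/9 - 7/9 ≈ -1.6873, -7/9 + sqrt(67)/9 ≈ 0.1317

f''(x) = -18*x - 14
Second-derivative test at each critical point:
  f''(-1.6873) = 16.3707 > 0 → local minimum
  f''(0.1317) = -16.3707 < 0 → local maximum

Critical points: x = -sqrt(67)/9 - 7/9 ≈ -1.6873 (local minimum); x = -7/9 + sqrt(67)/9 ≈ 0.1317 (local maximum)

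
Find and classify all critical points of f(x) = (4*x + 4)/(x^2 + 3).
f'(x) = 4*(x^2 - 2*x*(x + 1) + 3)/(x^2 + 3)^2

Solve f'(x) = 0:
  f'(x) = -4*(x - 1)*(x + 3)/(x^2 + 3)^2; the denominator is positive wherever f is defined, so f'(x) = 0 ⇔ -4*x^2 - 8*x + 12 = 0.
  Factor: -4*x^2 - 8*x + 12 = -4*(x - 1)*(x + 3) = 0.
  ⇒ x = -3, 1

f''(x) = 8*(4*x^2*(x + 1) - (3*x + 1)*(x^2 + 3))/(x^2 + 3)^3
Second-derivative test at each critical point:
  f''(-3) = 1/9 > 0 → local minimum
  f''(1) = -1 < 0 → local maximum

Critical points: x = -3 (local minimum); x = 1 (local maximum)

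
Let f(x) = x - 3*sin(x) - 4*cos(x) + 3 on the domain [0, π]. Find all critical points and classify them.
f'(x) = 4*sin(x) - 3*cos(x) + 1

Solve f'(x) = 0 on [0, π]:
  f'(x) = 0 ⇔ 4*sin(x) - 3*cos(x) = -1. Write the left side as R·cos(x + φ) with R = √((-3)² + (-4)²) = 5, cos φ = -3/5, sin φ = -4/5; then cos(x + φ) = -1/5. Solve for x and keep the solutions lying in [0, π].
  ⇒ x = atan((-4 + 6*sqrt(6))/(3 + 8*sqrt(6))) ≈ 0.4421

f''(x) = 3*sin(x) + 4*cos(x)
Second-derivative test at each critical point:
  f''(0.4421) = 4.8990 > 0 → local minimum

Critical points: x = atan((-4 + 6*sqrt(6))/(3 + 8*sqrt(6))) ≈ 0.4421 (local minimum)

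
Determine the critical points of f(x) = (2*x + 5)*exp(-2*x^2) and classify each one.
f'(x) = 2*(-2*x*(2*x + 5) + 1)*exp(-2*x^2)

Solve f'(x) = 0:
  f'(x) = (-8*x^2 - 20*x + 2)·exp(-2*x^2) and exp(-2*x^2) > 0 for every x, so f'(x) = 0 ⇔ -8*x^2 - 20*x + 2 = 0.
  Factor: -8*x^2 - 20*x + 2 = -2*(4*x^2 + 10*x - 1); 4*x^2 + 10*x - 1 = 0 has no rational roots; quadratic formula: x = (-10 ± √116)/8.
  ⇒ x = -sqrt(29)/4 - 5/4 ≈ -2.5963, -5/4 + sqrt(29)/4 ≈ 0.0963

f''(x) = 4*(4*x^2*(2*x + 5) - 6*x - 5)*exp(-2*x^2)
Second-derivative test at each critical point:
  f''(-2.5963) = 3.008e-05 > 0 → local minimum
  f''(0.0963) = -21.1449 < 0 → local maximum

Critical points: x = -sqrt(29)/4 - 5/4 ≈ -2.5963 (local minimum); x = -5/4 + sqrt(29)/4 ≈ 0.0963 (local maximum)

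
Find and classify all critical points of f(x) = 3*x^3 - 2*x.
f'(x) = 9*x^2 - 2

Solve f'(x) = 0:
  9*x^2 - 2 = 0 has no rational roots; quadratic formula: x = (0 ± √72)/18.
  ⇒ x = -sqrt(2)/3 ≈ -0.4714, sqrt(2)/3 ≈ 0.4714

f''(x) = 18*x
Second-derivative test at each critical point:
  f''(-0.4714) = -8.4853 < 0 → local maximum
  f''(0.4714) = 8.4853 > 0 → local minimum

Critical points: x = -sqrt(2)/3 ≈ -0.4714 (local maximum); x = sqrt(2)/3 ≈ 0.4714 (local minimum)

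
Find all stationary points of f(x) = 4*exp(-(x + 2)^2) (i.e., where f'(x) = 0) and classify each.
f'(x) = 8*(-x - 2)*exp(-(x + 2)^2)

Solve f'(x) = 0:
  f'(x) = (-8*x - 16)·exp(-(x + 2)^2) and exp(-(x + 2)^2) > 0 for every x, so f'(x) = 0 ⇔ -8*x - 16 = 0.
  Factor: -8*x - 16 = -8*(x + 2) = 0.
  ⇒ x = -2

f''(x) = 8*(2*(x + 2)^2 - 1)*exp(-(x + 2)^2)
Second-derivative test at each critical point:
  f''(-2) = -8 < 0 → local maximum

Critical points: x = -2 (local maximum)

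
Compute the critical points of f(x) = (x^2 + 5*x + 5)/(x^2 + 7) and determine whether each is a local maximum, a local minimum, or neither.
f'(x) = (-5*x^2 + 4*x + 35)/(x^4 + 14*x^2 + 49)

Solve f'(x) = 0:
  f'(x) = -(5*x^2 - 4*x - 35)/(x^2 + 7)^2; the denominator is positive wherever f is defined, so f'(x) = 0 ⇔ -5*x^2 + 4*x + 35 = 0.
  5*x^2 - 4*x - 35 = 0 has no rational roots; quadratic formula: x = (4 ± √716)/10.
  ⇒ x = 2/5 - sqrt(179)/5 ≈ -2.2758, 2/5 + sqrt(179)/5 ≈ 3.0758

f''(x) = 2*(5*x^3 - 6*x^2 - 105*x + 14)/(x^6 + 21*x^4 + 147*x^2 + 343)
Second-derivative test at each critical point:
  f''(-2.2758) = 0.1804 > 0 → local minimum
  f''(3.0758) = -0.0988 < 0 → local maximum

Critical points: x = 2/5 - sqrt(179)/5 ≈ -2.2758 (local minimum); x = 2/5 + sqrt(179)/5 ≈ 3.0758 (local maximum)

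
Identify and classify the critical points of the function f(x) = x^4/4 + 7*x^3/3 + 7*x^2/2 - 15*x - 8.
f'(x) = x^3 + 7*x^2 + 7*x - 15

Solve f'(x) = 0:
  Factor: x^3 + 7*x^2 + 7*x - 15 = (x - 1)*(x + 3)*(x + 5) = 0.
  ⇒ x = -5, -3, 1

f''(x) = 3*x^2 + 14*x + 7
Second-derivative test at each critical point:
  f''(-5) = 12 > 0 → local minimum
  f''(-3) = -8 < 0 → local maximum
  f''(1) = 24 > 0 → local minimum

Critical points: x = -5 (local minimum); x = -3 (local maximum); x = 1 (local minimum)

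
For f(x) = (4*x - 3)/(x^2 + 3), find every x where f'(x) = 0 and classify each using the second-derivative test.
f'(x) = 2*(-2*x^2 + 3*x + 6)/(x^4 + 6*x^2 + 9)

Solve f'(x) = 0:
  f'(x) = -2*(2*x^2 - 3*x - 6)/(x^2 + 3)^2; the denominator is positive wherever f is defined, so f'(x) = 0 ⇔ -4*x^2 + 6*x + 12 = 0.
  Factor: -4*x^2 + 6*x + 12 = -2*(2*x^2 - 3*x - 6); 2*x^2 - 3*x - 6 = 0 has no rational roots; quadratic formula: x = (3 ± √57)/4.
  ⇒ x = 3/4 - sqrt(57)/4 ≈ -1.1375, 3/4 + sqrt(57)/4 ≈ 2.6375

f''(x) = 2*(4*x^2*(4*x - 3) + 3*(1 - 4*x)*(x^2 + 3))/(x^2 + 3)^3
Second-derivative test at each critical point:
  f''(-1.1375) = 0.8190 > 0 → local minimum
  f''(2.6375) = -0.1523 < 0 → local maximum

Critical points: x = 3/4 - sqrt(57)/4 ≈ -1.1375 (local minimum); x = 3/4 + sqrt(57)/4 ≈ 2.6375 (local maximum)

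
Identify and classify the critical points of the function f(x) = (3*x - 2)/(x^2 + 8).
f'(x) = (-3*x^2 + 4*x + 24)/(x^4 + 16*x^2 + 64)

Solve f'(x) = 0:
  f'(x) = -(3*x^2 - 4*x - 24)/(x^2 + 8)^2; the denominator is positive wherever f is defined, so f'(x) = 0 ⇔ -3*x^2 + 4*x + 24 = 0.
  3*x^2 - 4*x - 24 = 0 has no rational roots; quadratic formula: x = (4 ± √304)/6.
  ⇒ x = 2/3 - 2*sqrt(19)/3 ≈ -2.2393, 2/3 + 2*sqrt(19)/3 ≈ 3.5726

f''(x) = 2*(4*x^2*(3*x - 2) + (2 - 9*x)*(x^2 + 8))/(x^2 + 8)^3
Second-derivative test at each critical point:
  f''(-2.2393) = 0.1029 > 0 → local minimum
  f''(3.5726) = -0.0404 < 0 → local maximum

Critical points: x = 2/3 - 2*sqrt(19)/3 ≈ -2.2393 (local minimum); x = 2/3 + 2*sqrt(19)/3 ≈ 3.5726 (local maximum)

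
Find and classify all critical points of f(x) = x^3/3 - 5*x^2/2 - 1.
f'(x) = x*(x - 5)

Solve f'(x) = 0:
  Factor: x^2 - 5*x = x*(x - 5) = 0.
  ⇒ x = 0, 5

f''(x) = 2*x - 5
Second-derivative test at each critical point:
  f''(0) = -5 < 0 → local maximum
  f''(5) = 5 > 0 → local minimum

Critical points: x = 0 (local maximum); x = 5 (local minimum)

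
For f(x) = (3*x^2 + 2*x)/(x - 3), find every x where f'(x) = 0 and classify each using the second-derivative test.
f'(x) = 3*(x^2 - 6*x - 2)/(x^2 - 6*x + 9)

Solve f'(x) = 0:
  f'(x) = 3*(x^2 - 6*x - 2)/(x - 3)^2; the denominator is positive wherever f is defined, so f'(x) = 0 ⇔ 3*x^2 - 18*x - 6 = 0.
  Factor: 3*x^2 - 18*x - 6 = 3*(x^2 - 6*x - 2); x^2 - 6*x - 2 = 0 has no rational roots; quadratic formula: x = (6 ± √44)/2.
  ⇒ x = 3 - sqrt(11) ≈ -0.3166, 3 + sqrt(11) ≈ 6.3166

f''(x) = 66/(x^3 - 9*x^2 + 27*x - 27)
Second-derivative test at each critical point:
  f''(-0.3166) = -1.8091 < 0 → local maximum
  f''(6.3166) = 1.8091 > 0 → local minimum

Critical points: x = 3 - sqrt(11) ≈ -0.3166 (local maximum); x = 3 + sqrt(11) ≈ 6.3166 (local minimum)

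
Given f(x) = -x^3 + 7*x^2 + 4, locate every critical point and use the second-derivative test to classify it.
f'(x) = x*(14 - 3*x)

Solve f'(x) = 0:
  Factor: -3*x^2 + 14*x = -x*(3*x - 14) = 0.
  ⇒ x = 0, 14/3

f''(x) = 14 - 6*x
Second-derivative test at each critical point:
  f''(0) = 14 > 0 → local minimum
  f''(14/3) = -14 < 0 → local maximum

Critical points: x = 0 (local minimum); x = 14/3 (local maximum)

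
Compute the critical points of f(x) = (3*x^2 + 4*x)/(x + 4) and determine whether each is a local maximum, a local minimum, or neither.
f'(x) = (3*x^2 + 24*x + 16)/(x^2 + 8*x + 16)

Solve f'(x) = 0:
  f'(x) = (3*x^2 + 24*x + 16)/(x + 4)^2; the denominator is positive wherever f is defined, so f'(x) = 0 ⇔ 3*x^2 + 24*x + 16 = 0.
  3*x^2 + 24*x + 16 = 0 has no rational roots; quadratic formula: x = (-24 ± √384)/6.
  ⇒ x = -4 - 4*sqrt(6)/3 ≈ -7.2660, -4 + 4*sqrt(6)/3 ≈ -0.7340

f''(x) = 64/(x^3 + 12*x^2 + 48*x + 64)
Second-derivative test at each critical point:
  f''(-7.2660) = -1.8371 < 0 → local maximum
  f''(-0.7340) = 1.8371 > 0 → local minimum

Critical points: x = -4 - 4*sqrt(6)/3 ≈ -7.2660 (local maximum); x = -4 + 4*sqrt(6)/3 ≈ -0.7340 (local minimum)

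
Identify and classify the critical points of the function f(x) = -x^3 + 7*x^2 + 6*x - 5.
f'(x) = -3*x^2 + 14*x + 6

Solve f'(x) = 0:
  3*x^2 - 14*x - 6 = 0 has no rational roots; quadratic formula: x = (14 ± √268)/6.
  ⇒ x = 7/3 - sqrt(67)/3 ≈ -0.3951, 7/3 + sqrt(67)/3 ≈ 5.0618

f''(x) = 14 - 6*x
Second-derivative test at each critical point:
  f''(-0.3951) = 16.3707 > 0 → local minimum
  f''(5.0618) = -16.3707 < 0 → local maximum

Critical points: x = 7/3 - sqrt(67)/3 ≈ -0.3951 (local minimum); x = 7/3 + sqrt(67)/3 ≈ 5.0618 (local maximum)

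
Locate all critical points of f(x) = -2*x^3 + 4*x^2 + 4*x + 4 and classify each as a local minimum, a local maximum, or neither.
f'(x) = -6*x^2 + 8*x + 4

Solve f'(x) = 0:
  Factor: -6*x^2 + 8*x + 4 = -2*(3*x^2 - 4*x - 2); 3*x^2 - 4*x - 2 = 0 has no rational roots; quadratic formula: x = (4 ± √40)/6.
  ⇒ x = 2/3 - sqrt(10)/3 ≈ -0.3874, 2/3 + sqrt(10)/3 ≈ 1.7208

f''(x) = 8 - 12*x
Second-derivative test at each critical point:
  f''(-0.3874) = 12.6491 > 0 → local minimum
  f''(1.7208) = -12.6491 < 0 → local maximum

Critical points: x = 2/3 - sqrt(10)/3 ≈ -0.3874 (local minimum); x = 2/3 + sqrt(10)/3 ≈ 1.7208 (local maximum)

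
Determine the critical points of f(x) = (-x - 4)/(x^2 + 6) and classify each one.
f'(x) = (-x^2 + 2*x*(x + 4) - 6)/(x^2 + 6)^2

Solve f'(x) = 0:
  f'(x) = (x^2 + 8*x - 6)/(x^2 + 6)^2; the denominator is positive wherever f is defined, so f'(x) = 0 ⇔ x^2 + 8*x - 6 = 0.
  x^2 + 8*x - 6 = 0 has no rational roots; quadratic formula: x = (-8 ± √88)/2.
  ⇒ x = -sqrt(22) - 4 ≈ -8.6904, -4 + sqrt(22) ≈ 0.6904

f''(x) = 2*(-4*x^2*(x + 4) + (3*x + 4)*(x^2 + 6))/(x^2 + 6)^3
Second-derivative test at each critical point:
  f''(-8.6904) = -0.0014 < 0 → local maximum
  f''(0.6904) = 0.2236 > 0 → local minimum

Critical points: x = -sqrt(22) - 4 ≈ -8.6904 (local maximum); x = -4 + sqrt(22) ≈ 0.6904 (local minimum)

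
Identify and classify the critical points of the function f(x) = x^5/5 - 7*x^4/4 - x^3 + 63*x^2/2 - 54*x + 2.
f'(x) = x^4 - 7*x^3 - 3*x^2 + 63*x - 54

Solve f'(x) = 0:
  Factor: x^4 - 7*x^3 - 3*x^2 + 63*x - 54 = (x - 6)*(x - 3)*(x - 1)*(x + 3) = 0.
  ⇒ x = -3, 1, 3, 6

f''(x) = 4*x^3 - 21*x^2 - 6*x + 63
Second-derivative test at each critical point:
  f''(-3) = -216 < 0 → local maximum
  f''(1) = 40 > 0 → local minimum
  f''(3) = -36 < 0 → local maximum
  f''(6) = 135 > 0 → local minimum

Critical points: x = -3 (local maximum); x = 1 (local minimum); x = 3 (local maximum); x = 6 (local minimum)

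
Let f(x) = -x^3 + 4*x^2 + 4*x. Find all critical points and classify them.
f'(x) = -3*x^2 + 8*x + 4

Solve f'(x) = 0:
  3*x^2 - 8*x - 4 = 0 has no rational roots; quadratic formula: x = (8 ± √112)/6.
  ⇒ x = 4/3 - 2*sqrt(7)/3 ≈ -0.4305, 4/3 + 2*sqrt(7)/3 ≈ 3.0972

f''(x) = 8 - 6*x
Second-derivative test at each critical point:
  f''(-0.4305) = 10.5830 > 0 → local minimum
  f''(3.0972) = -10.5830 < 0 → local maximum

Critical points: x = 4/3 - 2*sqrt(7)/3 ≈ -0.4305 (local minimum); x = 4/3 + 2*sqrt(7)/3 ≈ 3.0972 (local maximum)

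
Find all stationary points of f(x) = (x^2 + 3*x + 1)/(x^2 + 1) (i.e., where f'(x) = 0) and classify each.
f'(x) = 3*(1 - x^2)/(x^4 + 2*x^2 + 1)

Solve f'(x) = 0:
  f'(x) = -3*(x - 1)*(x + 1)/(x^2 + 1)^2; the denominator is positive wherever f is defined, so f'(x) = 0 ⇔ 3 - 3*x^2 = 0.
  Factor: 3 - 3*x^2 = -3*(x - 1)*(x + 1) = 0.
  ⇒ x = -1, 1

f''(x) = 6*x*(x^2 - 3)/(x^6 + 3*x^4 + 3*x^2 + 1)
Second-derivative test at each critical point:
  f''(-1) = 3/2 > 0 → local minimum
  f''(1) = -3/2 < 0 → local maximum

Critical points: x = -1 (local minimum); x = 1 (local maximum)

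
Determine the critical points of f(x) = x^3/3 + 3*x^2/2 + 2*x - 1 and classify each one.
f'(x) = x^2 + 3*x + 2

Solve f'(x) = 0:
  Factor: x^2 + 3*x + 2 = (x + 1)*(x + 2) = 0.
  ⇒ x = -2, -1

f''(x) = 2*x + 3
Second-derivative test at each critical point:
  f''(-2) = -1 < 0 → local maximum
  f''(-1) = 1 > 0 → local minimum

Critical points: x = -2 (local maximum); x = -1 (local minimum)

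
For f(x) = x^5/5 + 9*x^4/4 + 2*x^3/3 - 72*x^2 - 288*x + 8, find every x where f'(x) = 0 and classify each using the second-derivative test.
f'(x) = x^4 + 9*x^3 + 2*x^2 - 144*x - 288

Solve f'(x) = 0:
  Factor: x^4 + 9*x^3 + 2*x^2 - 144*x - 288 = (x - 4)*(x + 3)*(x + 4)*(x + 6) = 0.
  ⇒ x = -6, -4, -3, 4

f''(x) = 4*x^3 + 27*x^2 + 4*x - 144
Second-derivative test at each critical point:
  f''(-6) = -60 < 0 → local maximum
  f''(-4) = 16 > 0 → local minimum
  f''(-3) = -21 < 0 → local maximum
  f''(4) = 560 > 0 → local minimum

Critical points: x = -6 (local maximum); x = -4 (local minimum); x = -3 (local maximum); x = 4 (local minimum)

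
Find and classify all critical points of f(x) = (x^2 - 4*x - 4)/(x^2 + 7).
f'(x) = 2*(2*x^2 + 11*x - 14)/(x^4 + 14*x^2 + 49)

Solve f'(x) = 0:
  f'(x) = 2*(2*x^2 + 11*x - 14)/(x^2 + 7)^2; the denominator is positive wherever f is defined, so f'(x) = 0 ⇔ 4*x^2 + 22*x - 28 = 0.
  Factor: 4*x^2 + 22*x - 28 = 2*(2*x^2 + 11*x - 14); 2*x^2 + 11*x - 14 = 0 has no rational roots; quadratic formula: x = (-11 ± √233)/4.
  ⇒ x = -sqrt(233)/4 - 11/4 ≈ -6.5661, -11/4 + sqrt(233)/4 ≈ 1.0661

f''(x) = 2*(-4*x^3 - 33*x^2 + 84*x + 77)/(x^6 + 21*x^4 + 147*x^2 + 343)
Second-derivative test at each critical point:
  f''(-6.5661) = -0.0122 < 0 → local maximum
  f''(1.0661) = 0.4611 > 0 → local minimum

Critical points: x = -sqrt(233)/4 - 11/4 ≈ -6.5661 (local maximum); x = -11/4 + sqrt(233)/4 ≈ 1.0661 (local minimum)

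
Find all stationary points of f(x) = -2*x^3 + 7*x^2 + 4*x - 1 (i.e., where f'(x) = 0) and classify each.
f'(x) = -6*x^2 + 14*x + 4

Solve f'(x) = 0:
  Factor: -6*x^2 + 14*x + 4 = -2*(3*x^2 - 7*x - 2); 3*x^2 - 7*x - 2 = 0 has no rational roots; quadratic formula: x = (7 ± √73)/6.
  ⇒ x = 7/6 - sqrt(73)/6 ≈ -0.2573, 7/6 + sqrt(73)/6 ≈ 2.5907

f''(x) = 14 - 12*x
Second-derivative test at each critical point:
  f''(-0.2573) = 17.0880 > 0 → local minimum
  f''(2.5907) = -17.0880 < 0 → local maximum

Critical points: x = 7/6 - sqrt(73)/6 ≈ -0.2573 (local minimum); x = 7/6 + sqrt(73)/6 ≈ 2.5907 (local maximum)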